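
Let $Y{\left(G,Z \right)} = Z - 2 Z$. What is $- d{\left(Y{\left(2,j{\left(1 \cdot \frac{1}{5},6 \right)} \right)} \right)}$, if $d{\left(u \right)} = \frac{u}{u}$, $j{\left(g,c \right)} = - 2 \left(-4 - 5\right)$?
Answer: $-1$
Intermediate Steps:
$j{\left(g,c \right)} = 18$ ($j{\left(g,c \right)} = \left(-2\right) \left(-9\right) = 18$)
$Y{\left(G,Z \right)} = - Z$
$d{\left(u \right)} = 1$
$- d{\left(Y{\left(2,j{\left(1 \cdot \frac{1}{5},6 \right)} \right)} \right)} = \left(-1\right) 1 = -1$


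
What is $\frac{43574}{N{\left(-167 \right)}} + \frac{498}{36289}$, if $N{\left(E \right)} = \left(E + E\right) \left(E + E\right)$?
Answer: $\frac{818405887}{2024127842} \approx 0.40433$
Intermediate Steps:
$N{\left(E \right)} = 4 E^{2}$ ($N{\left(E \right)} = 2 E 2 E = 4 E^{2}$)
$\frac{43574}{N{\left(-167 \right)}} + \frac{498}{36289} = \frac{43574}{4 \left(-167\right)^{2}} + \frac{498}{36289} = \frac{43574}{4 \cdot 27889} + 498 \cdot \frac{1}{36289} = \frac{43574}{111556} + \frac{498}{36289} = 43574 \cdot \frac{1}{111556} + \frac{498}{36289} = \frac{21787}{55778} + \frac{498}{36289} = \frac{818405887}{2024127842}$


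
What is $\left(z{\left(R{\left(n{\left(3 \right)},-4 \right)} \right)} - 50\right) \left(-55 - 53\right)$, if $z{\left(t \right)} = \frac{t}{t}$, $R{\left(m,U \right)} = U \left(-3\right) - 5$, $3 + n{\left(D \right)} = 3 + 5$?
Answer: $5292$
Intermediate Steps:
$n{\left(D \right)} = 5$ ($n{\left(D \right)} = -3 + \left(3 + 5\right) = -3 + 8 = 5$)
$R{\left(m,U \right)} = -5 - 3 U$ ($R{\left(m,U \right)} = - 3 U - 5 = -5 - 3 U$)
$z{\left(t \right)} = 1$
$\left(z{\left(R{\left(n{\left(3 \right)},-4 \right)} \right)} - 50\right) \left(-55 - 53\right) = \left(1 - 50\right) \left(-55 - 53\right) = - 49 \left(-55 - 53\right) = \left(-49\right) \left(-108\right) = 5292$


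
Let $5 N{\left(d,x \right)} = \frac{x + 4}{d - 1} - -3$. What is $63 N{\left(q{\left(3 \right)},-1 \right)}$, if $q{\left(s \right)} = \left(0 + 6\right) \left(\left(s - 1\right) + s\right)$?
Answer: $\frac{1134}{29} \approx 39.103$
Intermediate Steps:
$q{\left(s \right)} = -6 + 12 s$ ($q{\left(s \right)} = 6 \left(\left(-1 + s\right) + s\right) = 6 \left(-1 + 2 s\right) = -6 + 12 s$)
$N{\left(d,x \right)} = \frac{3}{5} + \frac{4 + x}{5 \left(-1 + d\right)}$ ($N{\left(d,x \right)} = \frac{\frac{x + 4}{d - 1} - -3}{5} = \frac{\frac{4 + x}{-1 + d} + 3}{5} = \frac{3 + \frac{4 + x}{-1 + d}}{5} = \frac{3}{5} + \frac{4 + x}{5 \left(-1 + d\right)}$)
$63 N{\left(q{\left(3 \right)},-1 \right)} = 63 \frac{1 - 1 + 3 \left(-6 + 12 \cdot 3\right)}{5 \left(-1 + \left(-6 + 12 \cdot 3\right)\right)} = 63 \frac{1 - 1 + 3 \left(-6 + 36\right)}{5 \left(-1 + \left(-6 + 36\right)\right)} = 63 \frac{1 - 1 + 3 \cdot 30}{5 \left(-1 + 30\right)} = 63 \frac{1 - 1 + 90}{5 \cdot 29} = 63 \cdot \frac{1}{5} \cdot \frac{1}{29} \cdot 90 = 63 \cdot \frac{18}{29} = \frac{1134}{29}$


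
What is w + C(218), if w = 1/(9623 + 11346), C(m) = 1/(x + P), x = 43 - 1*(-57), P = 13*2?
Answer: 21095/2642094 ≈ 0.0079842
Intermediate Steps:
P = 26
x = 100 (x = 43 + 57 = 100)
C(m) = 1/126 (C(m) = 1/(100 + 26) = 1/126)
w = 1/20969 ≈ 4.7689e-5
w + C(218) = 1/20969 + 1/126 = 21095/2642094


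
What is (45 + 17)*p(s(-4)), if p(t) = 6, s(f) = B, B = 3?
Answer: 372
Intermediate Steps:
s(f) = 3
(45 + 17)*p(s(-4)) = (45 + 17)*6 = 62*6 = 372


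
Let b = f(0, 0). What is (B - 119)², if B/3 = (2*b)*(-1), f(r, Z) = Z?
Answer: 14161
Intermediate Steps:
b = 0
B = 0 (B = 3*((2*0)*(-1)) = 3*(0*(-1)) = 3*0 = 0)
(B - 119)² = (0 - 119)² = (-119)² = 14161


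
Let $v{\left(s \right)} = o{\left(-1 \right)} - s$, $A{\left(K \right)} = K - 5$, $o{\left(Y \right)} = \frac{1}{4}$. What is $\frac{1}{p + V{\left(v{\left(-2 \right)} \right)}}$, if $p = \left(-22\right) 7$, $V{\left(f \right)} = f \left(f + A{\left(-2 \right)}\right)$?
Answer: $- \frac{16}{2635} \approx -0.0060721$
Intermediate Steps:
$o{\left(Y \right)} = \frac{1}{4}$
$A{\left(K \right)} = -5 + K$
$v{\left(s \right)} = \frac{1}{4} - s$
$V{\left(f \right)} = f \left(-7 + f\right)$ ($V{\left(f \right)} = f \left(f - 7\right) = f \left(-7 + f\right)$)
$p = -154$
$\frac{1}{p + V{\left(v{\left(-2 \right)} \right)}} = \frac{1}{-154 + \left(\frac{1}{4} - -2\right) \left(-7 + \left(\frac{1}{4} - -2\right)\right)} = \frac{1}{-154 + \left(\frac{1}{4} + 2\right) \left(-7 + \left(\frac{1}{4} + 2\right)\right)} = \frac{1}{-154 + \frac{9 \left(-7 + \frac{9}{4}\right)}{4}} = \frac{1}{-154 + \frac{9}{4} \left(- \frac{19}{4}\right)} = \frac{1}{-154 - \frac{171}{16}} = \frac{1}{- \frac{2635}{16}} = - \frac{16}{2635}$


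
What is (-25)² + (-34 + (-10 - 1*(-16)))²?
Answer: 1409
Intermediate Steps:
(-25)² + (-34 + (-10 - 1*(-16)))² = 625 + (-34 + (-10 + 16))² = 625 + (-34 + 6)² = 625 + (-28)² = 625 + 784 = 1409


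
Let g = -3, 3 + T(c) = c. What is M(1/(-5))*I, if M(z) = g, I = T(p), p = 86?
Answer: -249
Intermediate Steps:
T(c) = -3 + c
I = 83 (I = -3 + 86 = 83)
M(z) = -3
M(1/(-5))*I = -3*83 = -249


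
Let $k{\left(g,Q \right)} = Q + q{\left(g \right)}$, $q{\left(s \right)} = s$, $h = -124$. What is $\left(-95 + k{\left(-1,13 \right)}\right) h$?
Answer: $10292$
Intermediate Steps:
$k{\left(g,Q \right)} = Q + g$
$\left(-95 + k{\left(-1,13 \right)}\right) h = \left(-95 + \left(13 - 1\right)\right) \left(-124\right) = \left(-95 + 12\right) \left(-124\right) = \left(-83\right) \left(-124\right) = 10292$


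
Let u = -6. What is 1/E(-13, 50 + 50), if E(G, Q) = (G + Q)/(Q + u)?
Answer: 94/87 ≈ 1.0805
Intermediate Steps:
E(G, Q) = (G + Q)/(-6 + Q) (E(G, Q) = (G + Q)/(Q - 6) = (G + Q)/(-6 + Q))
1/E(-13, 50 + 50) = 1/((-13 + (50 + 50))/(-6 + (50 + 50))) = 1/((-13 + 100)/(-6 + 100)) = 1/(87/94) = 94/87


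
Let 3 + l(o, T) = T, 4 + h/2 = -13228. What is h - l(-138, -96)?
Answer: -26365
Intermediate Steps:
h = -26464 (h = -8 + 2*(-13228) = -8 - 26456 = -26464)
l(o, T) = -3 + T
h - l(-138, -96) = -26464 - (-3 - 96) = -26464 - 1*(-99) = -26464 + 99 = -26365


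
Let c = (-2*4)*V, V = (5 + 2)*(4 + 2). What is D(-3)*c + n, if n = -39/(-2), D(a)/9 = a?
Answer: 18183/2 ≈ 9091.5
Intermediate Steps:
D(a) = 9*a
V = 42 (V = 7*6 = 42)
c = -336 (c = -2*4*42 = -8*42 = -336)
n = 39/2 (n = -39*(-½) = 39/2 ≈ 19.500)
D(-3)*c + n = (9*(-3))*(-336) + 39/2 = -27*(-336) + 39/2 = 9072 + 39/2 = 18183/2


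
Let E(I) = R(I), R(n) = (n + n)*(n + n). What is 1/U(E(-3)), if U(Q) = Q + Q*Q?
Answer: 1/1332 ≈ 0.00075075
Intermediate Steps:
R(n) = 4*n² (R(n) = (2*n)*(2*n) = 4*n²)
E(I) = 4*I²
U(Q) = Q + Q²
1/U(E(-3)) = 1/((4*(-3)²)*(1 + 4*(-3)²)) = 1/((4*9)*(1 + 4*9)) = 1/(36*(1 + 36)) = 1/(36*37) = 1/1332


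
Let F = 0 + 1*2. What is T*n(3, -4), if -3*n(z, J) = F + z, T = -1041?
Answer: 1735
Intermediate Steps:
F = 2 (F = 0 + 2 = 2)
n(z, J) = -⅔ - z/3 (n(z, J) = -(2 + z)/3 = -⅔ - z/3)
T*n(3, -4) = -1041*(-⅔ - ⅓*3) = -1041*(-⅔ - 1) = -1041*(-5/3) = 1735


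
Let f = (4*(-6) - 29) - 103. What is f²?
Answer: 24336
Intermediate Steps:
f = -156 (f = (-24 - 29) - 103 = -53 - 103 = -156)
f² = (-156)² = 24336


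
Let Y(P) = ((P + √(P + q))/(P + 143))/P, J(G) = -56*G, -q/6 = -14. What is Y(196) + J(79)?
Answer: -1499735/339 + √70/33222 ≈ -4424.0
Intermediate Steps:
q = 84 (q = -6*(-14) = 84)
Y(P) = (P + √(84 + P))/(P*(143 + P)) (Y(P) = ((P + √(P + 84))/(P + 143))/P = ((P + √(84 + P))/(143 + P))/P = (P + √(84 + P))/(P*(143 + P)))
Y(196) + J(79) = (196 + √(84 + 196))/(196*(143 + 196)) - 56*79 = (1/196)*(196 + √280)/339 - 4424 = (1/196)*(1/339)*(196 + 2*√70) - 4424 = (1/339 + √70/33222) - 4424 = -1499735/339 + √70/33222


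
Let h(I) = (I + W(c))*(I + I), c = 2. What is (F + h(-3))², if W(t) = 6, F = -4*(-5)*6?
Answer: 10404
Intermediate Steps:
F = 120 (F = 20*6 = 120)
h(I) = 2*I*(6 + I) (h(I) = (I + 6)*(I + I) = (6 + I)*(2*I) = 2*I*(6 + I))
(F + h(-3))² = (120 + 2*(-3)*(6 - 3))² = (120 + 2*(-3)*3)² = (120 - 18)² = 102² = 10404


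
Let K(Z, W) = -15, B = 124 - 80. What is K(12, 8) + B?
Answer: 29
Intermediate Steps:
B = 44
K(12, 8) + B = -15 + 44 = 29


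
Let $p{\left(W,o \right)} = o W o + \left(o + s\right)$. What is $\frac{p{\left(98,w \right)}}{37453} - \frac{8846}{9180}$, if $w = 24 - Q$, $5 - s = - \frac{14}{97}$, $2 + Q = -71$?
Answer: $\frac{394515548537}{16675199190} \approx 23.659$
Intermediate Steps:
$Q = -73$ ($Q = -2 - 71 = -73$)
$s = \frac{499}{97}$ ($s = 5 - - \frac{14}{97} = 5 + \frac{14}{97} = \frac{499}{97} \approx 5.1443$)
$w = 97$ ($w = 24 - -73 = 24 + 73 = 97$)
$p{\left(W,o \right)} = \frac{499}{97} + o + W o^{2}$ ($p{\left(W,o \right)} = o W o + \left(o + \frac{499}{97}\right) = W o o + \left(\frac{499}{97} + o\right) = W o^{2} + \left(\frac{499}{97} + o\right) = \frac{499}{97} + o + W o^{2}$)
$\frac{p{\left(98,w \right)}}{37453} - \frac{8846}{9180} = \frac{\frac{499}{97} + 97 + 98 \cdot 97^{2}}{37453} - \frac{8846}{9180} = \left(\frac{499}{97} + 97 + 98 \cdot 9409\right) \frac{1}{37453} - \frac{4423}{4590} = \left(\frac{499}{97} + 97 + 922082\right) \frac{1}{37453} - \frac{4423}{4590} = \frac{89451862}{97} \cdot \frac{1}{37453} - \frac{4423}{4590} = \frac{89451862}{3632941} - \frac{4423}{4590} = \frac{394515548537}{16675199190}$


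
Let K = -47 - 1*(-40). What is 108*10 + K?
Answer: 1073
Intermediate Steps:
K = -7 (K = -47 + 40 = -7)
108*10 + K = 108*10 - 7 = 1080 - 7 = 1073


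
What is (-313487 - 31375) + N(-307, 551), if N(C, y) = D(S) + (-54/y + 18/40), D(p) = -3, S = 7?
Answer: -3800408421/11020 ≈ -3.4486e+5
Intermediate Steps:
N(C, y) = -51/20 - 54/y (N(C, y) = -3 + (-54/y + 18/40) = -3 + (-54/y + 18*(1/40)) = -3 + (-54/y + 9/20) = -3 + (9/20 - 54/y) = -51/20 - 54/y)
(-313487 - 31375) + N(-307, 551) = (-313487 - 31375) + (-51/20 - 54/551) = -344862 + (-51/20 - 54*1/551) = -344862 + (-51/20 - 54/551) = -344862 - 29181/11020 = -3800408421/11020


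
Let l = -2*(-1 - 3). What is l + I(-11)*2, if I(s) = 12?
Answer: 32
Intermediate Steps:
l = 8 (l = -2*(-4) = 8)
l + I(-11)*2 = 8 + 12*2 = 8 + 24 = 32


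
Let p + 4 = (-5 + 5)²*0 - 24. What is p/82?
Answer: -14/41 ≈ -0.34146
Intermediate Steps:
p = -28 (p = -4 + ((-5 + 5)²*0 - 24) = -4 + (0²*0 - 24) = -4 + (0*0 - 24) = -4 + (0 - 24) = -4 - 24 = -28)
p/82 = -28/82 = -28*1/82 = -14/41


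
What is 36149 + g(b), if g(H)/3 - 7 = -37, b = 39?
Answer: 36059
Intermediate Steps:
g(H) = -90 (g(H) = 21 + 3*(-37) = 21 - 111 = -90)
36149 + g(b) = 36149 - 90 = 36059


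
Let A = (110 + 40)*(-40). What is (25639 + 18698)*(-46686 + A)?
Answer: -2335939182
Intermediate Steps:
A = -6000 (A = 150*(-40) = -6000)
(25639 + 18698)*(-46686 + A) = (25639 + 18698)*(-46686 - 6000) = 44337*(-52686) = -2335939182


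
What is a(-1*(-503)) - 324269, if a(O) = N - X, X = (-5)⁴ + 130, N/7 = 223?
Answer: -323463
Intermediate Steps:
N = 1561 (N = 7*223 = 1561)
X = 755 (X = 625 + 130 = 755)
a(O) = 806 (a(O) = 1561 - 1*755 = 1561 - 755 = 806)
a(-1*(-503)) - 324269 = 806 - 324269 = -323463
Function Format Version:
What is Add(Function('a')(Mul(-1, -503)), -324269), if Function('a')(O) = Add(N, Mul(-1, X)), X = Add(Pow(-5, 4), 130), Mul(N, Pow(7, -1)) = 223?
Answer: -323463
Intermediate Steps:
N = 1561 (N = Mul(7, 223) = 1561)
X = 755 (X = Add(625, 130) = 755)
Function('a')(O) = 806 (Function('a')(O) = Add(1561, Mul(-1, 755)) = Add(1561, -755) = 806)
Add(Function('a')(Mul(-1, -503)), -324269) = Add(806, -324269) = -323463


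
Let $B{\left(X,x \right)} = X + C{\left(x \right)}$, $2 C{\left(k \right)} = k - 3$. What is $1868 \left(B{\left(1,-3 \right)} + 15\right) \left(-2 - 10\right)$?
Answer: $-291408$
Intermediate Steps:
$C{\left(k \right)} = - \frac{3}{2} + \frac{k}{2}$ ($C{\left(k \right)} = \frac{k - 3}{2} = \frac{-3 + k}{2} = - \frac{3}{2} + \frac{k}{2}$)
$B{\left(X,x \right)} = - \frac{3}{2} + X + \frac{x}{2}$ ($B{\left(X,x \right)} = X + \left(- \frac{3}{2} + \frac{x}{2}\right) = - \frac{3}{2} + X + \frac{x}{2}$)
$1868 \left(B{\left(1,-3 \right)} + 15\right) \left(-2 - 10\right) = 1868 \left(\left(- \frac{3}{2} + 1 + \frac{1}{2} \left(-3\right)\right) + 15\right) \left(-2 - 10\right) = 1868 \left(\left(- \frac{3}{2} + 1 - \frac{3}{2}\right) + 15\right) \left(-12\right) = 1868 \left(-2 + 15\right) \left(-12\right) = 1868 \cdot 13 \left(-12\right) = 1868 \left(-156\right) = -291408$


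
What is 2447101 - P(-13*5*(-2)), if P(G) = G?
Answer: 2446971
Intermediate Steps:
2447101 - P(-13*5*(-2)) = 2447101 - (-13*5)*(-2) = 2447101 - (-65)*(-2) = 2447101 - 1*130 = 2447101 - 130 = 2446971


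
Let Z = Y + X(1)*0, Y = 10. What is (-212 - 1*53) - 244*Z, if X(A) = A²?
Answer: -2705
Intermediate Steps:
Z = 10 (Z = 10 + 1²*0 = 10 + 1*0 = 10 + 0 = 10)
(-212 - 1*53) - 244*Z = (-212 - 1*53) - 244*10 = (-212 - 53) - 2440 = -265 - 2440 = -2705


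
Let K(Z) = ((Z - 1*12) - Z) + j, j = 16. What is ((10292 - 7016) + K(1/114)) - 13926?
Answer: -10646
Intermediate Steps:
K(Z) = 4 (K(Z) = ((Z - 1*12) - Z) + 16 = ((Z - 12) - Z) + 16 = ((-12 + Z) - Z) + 16 = -12 + 16 = 4)
((10292 - 7016) + K(1/114)) - 13926 = ((10292 - 7016) + 4) - 13926 = (3276 + 4) - 13926 = 3280 - 13926 = -10646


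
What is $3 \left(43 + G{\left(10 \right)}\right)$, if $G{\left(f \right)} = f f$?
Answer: $429$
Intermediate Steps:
$G{\left(f \right)} = f^{2}$
$3 \left(43 + G{\left(10 \right)}\right) = 3 \left(43 + 10^{2}\right) = 3 \left(43 + 100\right) = 3 \cdot 143 = 429$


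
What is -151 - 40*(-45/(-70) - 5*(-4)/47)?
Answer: -63739/329 ≈ -193.74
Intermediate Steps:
-151 - 40*(-45/(-70) - 5*(-4)/47) = -151 - 40*(-45*(-1/70) + 20*(1/47)) = -151 - 40*(9/14 + 20/47) = -151 - 40*703/658 = -151 - 14060/329 = -63739/329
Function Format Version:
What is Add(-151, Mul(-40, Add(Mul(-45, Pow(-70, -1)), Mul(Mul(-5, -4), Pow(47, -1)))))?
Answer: Rational(-63739, 329) ≈ -193.74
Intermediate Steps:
Add(-151, Mul(-40, Add(Mul(-45, Pow(-70, -1)), Mul(Mul(-5, -4), Pow(47, -1))))) = Add(-151, Mul(-40, Add(Mul(-45, Rational(-1, 70)), Mul(20, Rational(1, 47))))) = Add(-151, Mul(-40, Add(Rational(9, 14), Rational(20, 47)))) = Add(-151, Mul(-40, Rational(703, 658))) = Add(-151, Rational(-14060, 329)) = Rational(-63739, 329)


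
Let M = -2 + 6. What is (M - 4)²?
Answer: 0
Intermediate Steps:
M = 4
(M - 4)² = (4 - 4)² = 0² = 0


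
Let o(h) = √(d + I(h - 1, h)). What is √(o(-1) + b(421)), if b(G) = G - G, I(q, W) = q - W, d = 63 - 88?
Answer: 26^(¼)*√I ≈ 1.5967 + 1.5967*I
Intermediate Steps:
d = -25
o(h) = I*√26 (o(h) = √(-25 + ((h - 1) - h)) = √(-25 + ((-1 + h) - h)) = √(-25 - 1) = √(-26) = I*√26)
b(G) = 0
√(o(-1) + b(421)) = √(I*√26 + 0) = √(I*√26) = 26^(¼)*√I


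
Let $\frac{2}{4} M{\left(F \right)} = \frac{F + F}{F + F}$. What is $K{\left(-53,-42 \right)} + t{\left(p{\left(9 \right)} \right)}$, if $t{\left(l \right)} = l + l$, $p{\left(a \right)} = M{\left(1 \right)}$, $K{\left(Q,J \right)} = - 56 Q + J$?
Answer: $2930$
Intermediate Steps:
$K{\left(Q,J \right)} = J - 56 Q$
$M{\left(F \right)} = 2$ ($M{\left(F \right)} = 2 \frac{F + F}{F + F} = 2 \frac{2 F}{2 F} = 2 \cdot 2 F \frac{1}{2 F} = 2 \cdot 1 = 2$)
$p{\left(a \right)} = 2$
$t{\left(l \right)} = 2 l$
$K{\left(-53,-42 \right)} + t{\left(p{\left(9 \right)} \right)} = \left(-42 - -2968\right) + 2 \cdot 2 = \left(-42 + 2968\right) + 4 = 2926 + 4 = 2930$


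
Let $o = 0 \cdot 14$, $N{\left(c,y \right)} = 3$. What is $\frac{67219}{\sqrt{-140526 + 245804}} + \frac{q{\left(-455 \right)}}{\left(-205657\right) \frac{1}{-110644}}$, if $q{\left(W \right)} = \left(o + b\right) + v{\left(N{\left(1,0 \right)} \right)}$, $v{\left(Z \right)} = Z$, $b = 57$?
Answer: $\frac{6638640}{205657} + \frac{67219 \sqrt{105278}}{105278} \approx 239.45$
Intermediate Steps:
$o = 0$
$q{\left(W \right)} = 60$ ($q{\left(W \right)} = \left(0 + 57\right) + 3 = 57 + 3 = 60$)
$\frac{67219}{\sqrt{-140526 + 245804}} + \frac{q{\left(-455 \right)}}{\left(-205657\right) \frac{1}{-110644}} = \frac{67219}{\sqrt{-140526 + 245804}} + \frac{60}{\left(-205657\right) \frac{1}{-110644}} = \frac{67219}{\sqrt{105278}} + \frac{60}{\left(-205657\right) \left(- \frac{1}{110644}\right)} = 67219 \frac{\sqrt{105278}}{105278} + \frac{60}{\frac{205657}{110644}} = \frac{67219 \sqrt{105278}}{105278} + 60 \cdot \frac{110644}{205657} = \frac{67219 \sqrt{105278}}{105278} + \frac{6638640}{205657} = \frac{6638640}{205657} + \frac{67219 \sqrt{105278}}{105278}$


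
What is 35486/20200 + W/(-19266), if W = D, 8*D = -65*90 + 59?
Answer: 698295551/389173200 ≈ 1.7943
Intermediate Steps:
D = -5791/8 (D = (-65*90 + 59)/8 = (-5850 + 59)/8 = (⅛)*(-5791) = -5791/8 ≈ -723.88)
W = -5791/8 ≈ -723.88
35486/20200 + W/(-19266) = 35486/20200 - 5791/8/(-19266) = 35486*(1/20200) - 5791/8*(-1/19266) = 17743/10100 + 5791/154128 = 698295551/389173200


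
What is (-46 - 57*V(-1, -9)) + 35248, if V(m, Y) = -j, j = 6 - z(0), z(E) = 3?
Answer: 35373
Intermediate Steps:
j = 3 (j = 6 - 1*3 = 6 - 3 = 3)
V(m, Y) = -3 (V(m, Y) = -1*3 = -3)
(-46 - 57*V(-1, -9)) + 35248 = (-46 - 57*(-3)) + 35248 = (-46 + 171) + 35248 = 125 + 35248 = 35373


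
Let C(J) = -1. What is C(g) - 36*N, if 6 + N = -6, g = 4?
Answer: 431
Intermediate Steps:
N = -12 (N = -6 - 6 = -12)
C(g) - 36*N = -1 - 36*(-12) = -1 + 432 = 431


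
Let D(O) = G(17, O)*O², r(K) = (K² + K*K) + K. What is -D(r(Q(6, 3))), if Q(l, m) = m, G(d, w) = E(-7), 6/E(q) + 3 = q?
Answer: 1323/5 ≈ 264.60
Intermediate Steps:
E(q) = 6/(-3 + q)
G(d, w) = -⅗ (G(d, w) = 6/(-3 - 7) = 6/(-10) = 6*(-⅒) = -⅗)
r(K) = K + 2*K² (r(K) = (K² + K²) + K = 2*K² + K = K + 2*K²)
D(O) = -3*O²/5
-D(r(Q(6, 3))) = -(-3)*(3*(1 + 2*3))²/5 = -(-3)*(3*(1 + 6))²/5 = -(-3)*(3*7)²/5 = -(-3)*21²/5 = -(-3)*441/5 = -1*(-1323/5) = 1323/5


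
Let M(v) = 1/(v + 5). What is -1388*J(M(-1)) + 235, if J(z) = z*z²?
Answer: 3413/16 ≈ 213.31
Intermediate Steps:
M(v) = 1/(5 + v)
J(z) = z³
-1388*J(M(-1)) + 235 = -1388/(5 - 1)³ + 235 = -1388*(1/4)³ + 235 = -1388*(¼)³ + 235 = -1388*1/64 + 235 = -347/16 + 235 = 3413/16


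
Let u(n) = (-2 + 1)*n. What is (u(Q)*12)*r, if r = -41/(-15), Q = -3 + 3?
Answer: 0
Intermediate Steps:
Q = 0
r = 41/15 (r = -41*(-1/15) = 41/15 ≈ 2.7333)
u(n) = -n
(u(Q)*12)*r = (-1*0*12)*(41/15) = (0*12)*(41/15) = 0*(41/15) = 0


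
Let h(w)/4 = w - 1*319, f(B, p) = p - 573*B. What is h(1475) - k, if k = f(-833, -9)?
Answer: -472676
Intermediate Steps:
h(w) = -1276 + 4*w (h(w) = 4*(w - 1*319) = 4*(w - 319) = 4*(-319 + w) = -1276 + 4*w)
k = 477300 (k = -9 - 573*(-833) = -9 + 477309 = 477300)
h(1475) - k = (-1276 + 4*1475) - 1*477300 = (-1276 + 5900) - 477300 = 4624 - 477300 = -472676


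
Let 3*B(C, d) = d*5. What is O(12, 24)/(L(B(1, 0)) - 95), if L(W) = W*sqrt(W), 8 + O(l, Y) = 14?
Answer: -6/95 ≈ -0.063158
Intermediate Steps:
O(l, Y) = 6 (O(l, Y) = -8 + 14 = 6)
B(C, d) = 5*d/3 (B(C, d) = (d*5)/3 = (5*d)/3 = 5*d/3)
L(W) = W**(3/2)
O(12, 24)/(L(B(1, 0)) - 95) = 6/(((5/3)*0)**(3/2) - 95) = 6/(0**(3/2) - 95) = 6/(0 - 95) = 6/(-95) = -1/95*6 = -6/95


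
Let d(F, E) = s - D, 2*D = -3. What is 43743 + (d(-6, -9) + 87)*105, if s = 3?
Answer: 106701/2 ≈ 53351.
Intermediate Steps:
D = -3/2 (D = (½)*(-3) = -3/2 ≈ -1.5000)
d(F, E) = 9/2 (d(F, E) = 3 - 1*(-3/2) = 3 + 3/2 = 9/2)
43743 + (d(-6, -9) + 87)*105 = 43743 + (9/2 + 87)*105 = 43743 + (183/2)*105 = 43743 + 19215/2 = 106701/2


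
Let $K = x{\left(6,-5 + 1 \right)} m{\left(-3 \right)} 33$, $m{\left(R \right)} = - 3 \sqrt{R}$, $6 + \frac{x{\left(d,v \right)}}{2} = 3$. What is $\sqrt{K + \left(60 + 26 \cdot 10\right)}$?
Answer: $\sqrt{320 + 594 i \sqrt{3}} \approx 26.433 + 19.461 i$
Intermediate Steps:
$x{\left(d,v \right)} = -6$ ($x{\left(d,v \right)} = -12 + 2 \cdot 3 = -12 + 6 = -6$)
$K = 594 i \sqrt{3}$ ($K = - 6 \left(- 3 \sqrt{-3}\right) 33 = - 6 \left(- 3 i \sqrt{3}\right) 33 = 18 i \sqrt{3} \cdot 33 = 594 i \sqrt{3} \approx 1028.8 i$)
$\sqrt{K + \left(60 + 26 \cdot 10\right)} = \sqrt{594 i \sqrt{3} + \left(60 + 26 \cdot 10\right)} = \sqrt{594 i \sqrt{3} + \left(60 + 260\right)} = \sqrt{594 i \sqrt{3} + 320} = \sqrt{320 + 594 i \sqrt{3}}$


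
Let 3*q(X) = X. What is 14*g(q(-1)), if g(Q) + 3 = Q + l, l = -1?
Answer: -182/3 ≈ -60.667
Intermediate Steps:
q(X) = X/3
g(Q) = -4 + Q (g(Q) = -3 + (Q - 1) = -3 + (-1 + Q) = -4 + Q)
14*g(q(-1)) = 14*(-4 + (⅓)*(-1)) = 14*(-4 - ⅓) = 14*(-13/3) = -182/3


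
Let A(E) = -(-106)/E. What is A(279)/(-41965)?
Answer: -106/11708235 ≈ -9.0535e-6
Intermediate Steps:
A(E) = 106/E
A(279)/(-41965) = (106/279)/(-41965) = (106*(1/279))*(-1/41965) = (106/279)*(-1/41965) = -106/11708235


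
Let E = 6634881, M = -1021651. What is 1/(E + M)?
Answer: 1/5613230 ≈ 1.7815e-7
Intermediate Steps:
1/(E + M) = 1/(6634881 - 1021651) = 1/5613230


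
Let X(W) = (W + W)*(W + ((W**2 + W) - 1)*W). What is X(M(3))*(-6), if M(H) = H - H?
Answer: 0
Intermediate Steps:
M(H) = 0
X(W) = 2*W*(W + W*(-1 + W + W**2)) (X(W) = (2*W)*(W + ((W + W**2) - 1)*W) = (2*W)*(W + (-1 + W + W**2)*W) = (2*W)*(W + W*(-1 + W + W**2)) = 2*W*(W + W*(-1 + W + W**2)))
X(M(3))*(-6) = (2*0**3*(1 + 0))*(-6) = (2*0*1)*(-6) = 0*(-6) = 0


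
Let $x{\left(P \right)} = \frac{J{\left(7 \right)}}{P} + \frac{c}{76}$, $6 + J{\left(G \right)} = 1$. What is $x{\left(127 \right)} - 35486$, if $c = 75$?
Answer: $- \frac{342501727}{9652} \approx -35485.0$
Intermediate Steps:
$J{\left(G \right)} = -5$ ($J{\left(G \right)} = -6 + 1 = -5$)
$x{\left(P \right)} = \frac{75}{76} - \frac{5}{P}$ ($x{\left(P \right)} = - \frac{5}{P} + \frac{75}{76} = \frac{75}{76} - \frac{5}{P}$)
$x{\left(127 \right)} - 35486 = \left(\frac{75}{76} - \frac{5}{127}\right) - 35486 = \frac{9145}{9652} - 35486 = - \frac{342501727}{9652}$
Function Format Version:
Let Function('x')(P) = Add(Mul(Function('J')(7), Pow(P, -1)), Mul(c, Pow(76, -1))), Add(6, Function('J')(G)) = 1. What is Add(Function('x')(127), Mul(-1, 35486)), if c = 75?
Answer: Rational(-342501727, 9652) ≈ -35485.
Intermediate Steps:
Function('J')(G) = -5 (Function('J')(G) = Add(-6, 1) = -5)
Function('x')(P) = Add(Rational(75, 76), Mul(-5, Pow(P, -1))) (Function('x')(P) = Add(Mul(-5, Pow(P, -1)), Mul(75, Pow(76, -1))) = Add(Mul(-5, Pow(P, -1)), Mul(75, Rational(1, 76))) = Add(Mul(-5, Pow(P, -1)), Rational(75, 76)) = Add(Rational(75, 76), Mul(-5, Pow(P, -1))))
Add(Function('x')(127), Mul(-1, 35486)) = Add(Add(Rational(75, 76), Mul(-5, Pow(127, -1))), Mul(-1, 35486)) = Add(Add(Rational(75, 76), Mul(-5, Rational(1, 127))), -35486) = Add(Add(Rational(75, 76), Rational(-5, 127)), -35486) = Add(Rational(9145, 9652), -35486) = Rational(-342501727, 9652)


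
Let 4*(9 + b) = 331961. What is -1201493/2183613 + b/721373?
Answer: -144321194449/331620939084 ≈ -0.43520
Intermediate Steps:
b = 331925/4 (b = -9 + (¼)*331961 = -9 + 331961/4 = 331925/4 ≈ 82981.)
-1201493/2183613 + b/721373 = -1201493/2183613 + (331925/4)/721373 = -1201493*1/2183613 + (331925/4)*(1/721373) = -1201493/2183613 + 331925/2885492 = -144321194449/331620939084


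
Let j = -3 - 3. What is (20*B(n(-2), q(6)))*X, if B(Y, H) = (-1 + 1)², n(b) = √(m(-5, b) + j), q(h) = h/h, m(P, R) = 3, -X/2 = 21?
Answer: 0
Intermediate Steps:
X = -42 (X = -2*21 = -42)
q(h) = 1
j = -6
n(b) = I*√3 (n(b) = √(3 - 6) = √(-3) = I*√3)
B(Y, H) = 0 (B(Y, H) = 0² = 0)
(20*B(n(-2), q(6)))*X = (20*0)*(-42) = 0*(-42) = 0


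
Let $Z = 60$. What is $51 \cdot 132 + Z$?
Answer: $6792$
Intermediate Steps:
$51 \cdot 132 + Z = 51 \cdot 132 + 60 = 6732 + 60 = 6792$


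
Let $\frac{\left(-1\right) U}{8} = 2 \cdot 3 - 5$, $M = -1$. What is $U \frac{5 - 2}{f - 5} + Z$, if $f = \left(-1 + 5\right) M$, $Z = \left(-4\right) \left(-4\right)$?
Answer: $\frac{56}{3} \approx 18.667$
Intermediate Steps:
$Z = 16$
$f = -4$ ($f = \left(-1 + 5\right) \left(-1\right) = 4 \left(-1\right) = -4$)
$U = -8$ ($U = - 8 \left(2 \cdot 3 - 5\right) = - 8 \left(6 - 5\right) = \left(-8\right) 1 = -8$)
$U \frac{5 - 2}{f - 5} + Z = - 8 \frac{5 - 2}{-4 - 5} + 16 = - 8 \frac{3}{-9} + 16 = - 8 \cdot 3 \left(- \frac{1}{9}\right) + 16 = \left(-8\right) \left(- \frac{1}{3}\right) + 16 = \frac{8}{3} + 16 = \frac{56}{3}$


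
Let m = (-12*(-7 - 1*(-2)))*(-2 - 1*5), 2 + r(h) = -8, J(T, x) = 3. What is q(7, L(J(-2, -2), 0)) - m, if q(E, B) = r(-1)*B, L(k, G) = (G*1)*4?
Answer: 420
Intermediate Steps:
r(h) = -10 (r(h) = -2 - 8 = -10)
L(k, G) = 4*G (L(k, G) = G*4 = 4*G)
q(E, B) = -10*B
m = -420 (m = (-12*(-7 + 2))*(-2 - 5) = -12*(-5)*(-7) = 60*(-7) = -420)
q(7, L(J(-2, -2), 0)) - m = -40*0 - 1*(-420) = -10*0 + 420 = 0 + 420 = 420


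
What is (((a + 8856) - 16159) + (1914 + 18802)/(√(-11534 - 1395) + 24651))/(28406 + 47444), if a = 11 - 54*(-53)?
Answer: (-2215*√12929 + 54591607*I)/(37925*(√12929 - 24651*I)) ≈ -0.058394 - 5.1104e-8*I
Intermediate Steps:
a = 2873 (a = 11 + 2862 = 2873)
(((a + 8856) - 16159) + (1914 + 18802)/(√(-11534 - 1395) + 24651))/(28406 + 47444) = (((2873 + 8856) - 16159) + (1914 + 18802)/(√(-11534 - 1395) + 24651))/(28406 + 47444) = ((11729 - 16159) + 20716/(√(-12929) + 24651))/75850 = (-4430 + 20716/(I*√12929 + 24651))*(1/75850) = (-4430 + 20716/(24651 + I*√12929))*(1/75850) = -443/7585 + 10358/(37925*(24651 + I*√12929))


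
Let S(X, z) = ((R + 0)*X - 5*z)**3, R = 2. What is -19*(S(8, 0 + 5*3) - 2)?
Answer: 3902239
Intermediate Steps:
S(X, z) = (-5*z + 2*X)**3 (S(X, z) = ((2 + 0)*X - 5*z)**3 = (2*X - 5*z)**3 = (-5*z + 2*X)**3)
-19*(S(8, 0 + 5*3) - 2) = -19*((-5*(0 + 5*3) + 2*8)**3 - 2) = -19*((-5*(0 + 15) + 16)**3 - 2) = -19*((-5*15 + 16)**3 - 2) = -19*((-75 + 16)**3 - 2) = -19*((-59)**3 - 2) = -19*(-205379 - 2) = -19*(-205381) = 3902239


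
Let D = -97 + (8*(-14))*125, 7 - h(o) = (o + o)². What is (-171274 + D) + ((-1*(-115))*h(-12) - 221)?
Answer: -251027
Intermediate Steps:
h(o) = 7 - 4*o² (h(o) = 7 - (o + o)² = 7 - (2*o)² = 7 - 4*o²)
D = -14097 (D = -97 - 112*125 = -97 - 14000 = -14097)
(-171274 + D) + ((-1*(-115))*h(-12) - 221) = (-171274 - 14097) + ((-1*(-115))*(7 - 4*(-12)²) - 221) = -185371 + (115*(7 - 4*144) - 221) = -185371 + (115*(7 - 576) - 221) = -185371 + (115*(-569) - 221) = -185371 + (-65435 - 221) = -185371 - 65656 = -251027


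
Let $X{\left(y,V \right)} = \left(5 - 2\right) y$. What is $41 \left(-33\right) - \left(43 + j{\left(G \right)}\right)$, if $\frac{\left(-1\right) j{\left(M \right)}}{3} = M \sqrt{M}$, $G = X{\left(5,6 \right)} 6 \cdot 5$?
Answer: $-1396 + 20250 \sqrt{2} \approx 27242.0$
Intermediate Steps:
$X{\left(y,V \right)} = 3 y$
$G = 450$ ($G = 3 \cdot 5 \cdot 6 \cdot 5 = 15 \cdot 6 \cdot 5 = 90 \cdot 5 = 450$)
$j{\left(M \right)} = - 3 M^{\frac{3}{2}}$ ($j{\left(M \right)} = - 3 M \sqrt{M} = - 3 M^{\frac{3}{2}}$)
$41 \left(-33\right) - \left(43 + j{\left(G \right)}\right) = 41 \left(-33\right) - \left(43 - 3 \cdot 450^{\frac{3}{2}}\right) = -1353 - \left(43 - 3 \cdot 6750 \sqrt{2}\right) = -1353 - \left(43 - 20250 \sqrt{2}\right) = -1396 + 20250 \sqrt{2}$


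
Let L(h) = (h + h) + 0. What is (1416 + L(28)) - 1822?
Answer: -350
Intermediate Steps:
L(h) = 2*h (L(h) = 2*h + 0 = 2*h)
(1416 + L(28)) - 1822 = (1416 + 2*28) - 1822 = (1416 + 56) - 1822 = 1472 - 1822 = -350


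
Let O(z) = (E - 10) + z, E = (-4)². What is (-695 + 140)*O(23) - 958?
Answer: -17053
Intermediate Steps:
E = 16
O(z) = 6 + z (O(z) = (16 - 10) + z = 6 + z)
(-695 + 140)*O(23) - 958 = (-695 + 140)*(6 + 23) - 958 = -555*29 - 958 = -16095 - 958 = -17053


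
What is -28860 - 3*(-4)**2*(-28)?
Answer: -27516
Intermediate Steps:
-28860 - 3*(-4)**2*(-28) = -28860 - 3*16*(-28) = -28860 - 48*(-28) = -28860 - 1*(-1344) = -28860 + 1344 = -27516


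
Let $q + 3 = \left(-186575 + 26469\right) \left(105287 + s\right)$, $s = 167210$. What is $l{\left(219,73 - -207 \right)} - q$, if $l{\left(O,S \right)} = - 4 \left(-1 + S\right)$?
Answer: $43628403569$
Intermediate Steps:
$l{\left(O,S \right)} = 4 - 4 S$
$q = -43628404685$ ($q = -3 + \left(-186575 + 26469\right) \left(105287 + 167210\right) = -3 - 43628404682 = -43628404685$)
$l{\left(219,73 - -207 \right)} - q = \left(4 - 4 \left(73 - -207\right)\right) - -43628404685 = \left(4 - 4 \left(73 + 207\right)\right) + 43628404685 = \left(4 - 1120\right) + 43628404685 = -1116 + 43628404685 = 43628403569$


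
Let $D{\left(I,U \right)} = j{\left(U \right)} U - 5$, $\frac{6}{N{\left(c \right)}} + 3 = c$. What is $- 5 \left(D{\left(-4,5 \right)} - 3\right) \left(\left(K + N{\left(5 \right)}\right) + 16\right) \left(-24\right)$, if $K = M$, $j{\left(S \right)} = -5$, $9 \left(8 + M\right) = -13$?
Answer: $-37840$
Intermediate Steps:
$M = - \frac{85}{9}$ ($M = -8 + \frac{1}{9} \left(-13\right) = -8 - \frac{13}{9} = - \frac{85}{9} \approx -9.4444$)
$N{\left(c \right)} = \frac{6}{-3 + c}$
$K = - \frac{85}{9} \approx -9.4444$
$D{\left(I,U \right)} = -5 - 5 U$ ($D{\left(I,U \right)} = - 5 U - 5 = -5 - 5 U$)
$- 5 \left(D{\left(-4,5 \right)} - 3\right) \left(\left(K + N{\left(5 \right)}\right) + 16\right) \left(-24\right) = - 5 \left(\left(-5 - 25\right) - 3\right) \left(\left(- \frac{85}{9} + \frac{6}{-3 + 5}\right) + 16\right) \left(-24\right) = - 5 \left(\left(-5 - 25\right) - 3\right) \left(\left(- \frac{85}{9} + \frac{6}{2}\right) + 16\right) \left(-24\right) = - 5 \left(-30 - 3\right) \left(\left(- \frac{85}{9} + 6 \cdot \frac{1}{2}\right) + 16\right) \left(-24\right) = \left(-5\right) \left(-33\right) \left(\left(- \frac{85}{9} + 3\right) + 16\right) \left(-24\right) = 165 \left(- \frac{58}{9} + 16\right) \left(-24\right) = 165 \cdot \frac{86}{9} \left(-24\right) = \frac{4730}{3} \left(-24\right) = -37840$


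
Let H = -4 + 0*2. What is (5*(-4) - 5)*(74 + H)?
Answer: -1750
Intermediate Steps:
H = -4 (H = -4 + 0 = -4)
(5*(-4) - 5)*(74 + H) = (5*(-4) - 5)*(74 - 4) = (-20 - 5)*70 = -25*70 = -1750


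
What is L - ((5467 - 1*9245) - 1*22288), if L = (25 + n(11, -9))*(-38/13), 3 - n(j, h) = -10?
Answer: 337414/13 ≈ 25955.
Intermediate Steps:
n(j, h) = 13 (n(j, h) = 3 - 1*(-10) = 3 + 10 = 13)
L = -1444/13 (L = (25 + 13)*(-38/13) = 38*(-38*1/13) = 38*(-38/13) = -1444/13 ≈ -111.08)
L - ((5467 - 1*9245) - 1*22288) = -1444/13 - ((5467 - 1*9245) - 1*22288) = -1444/13 - ((5467 - 9245) - 22288) = -1444/13 - (-3778 - 22288) = -1444/13 - 1*(-26066) = -1444/13 + 26066 = 337414/13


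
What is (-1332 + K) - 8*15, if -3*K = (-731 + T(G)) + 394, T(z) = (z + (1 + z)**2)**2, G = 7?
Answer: -3020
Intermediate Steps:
K = -1568 (K = -((-731 + (7 + (1 + 7)**2)**2) + 394)/3 = -((-731 + (7 + 8**2)**2) + 394)/3 = -((-731 + (7 + 64)**2) + 394)/3 = -((-731 + 71**2) + 394)/3 = -((-731 + 5041) + 394)/3 = -(4310 + 394)/3 = -1/3*4704 = -1568)
(-1332 + K) - 8*15 = (-1332 - 1568) - 8*15 = -2900 - 120 = -3020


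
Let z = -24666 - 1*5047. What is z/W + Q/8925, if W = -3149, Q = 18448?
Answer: 323281277/28104825 ≈ 11.503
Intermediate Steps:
z = -29713 (z = -24666 - 5047 = -29713)
z/W + Q/8925 = -29713/(-3149) + 18448/8925 = -29713*(-1/3149) + 18448*(1/8925) = 29713/3149 + 18448/8925 = 323281277/28104825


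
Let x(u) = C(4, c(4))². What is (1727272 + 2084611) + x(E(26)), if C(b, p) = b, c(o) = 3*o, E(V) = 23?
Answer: 3811899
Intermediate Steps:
x(u) = 16 (x(u) = 4² = 16)
(1727272 + 2084611) + x(E(26)) = (1727272 + 2084611) + 16 = 3811883 + 16 = 3811899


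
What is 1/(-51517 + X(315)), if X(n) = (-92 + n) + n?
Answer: -1/50979 ≈ -1.9616e-5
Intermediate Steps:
X(n) = -92 + 2*n
1/(-51517 + X(315)) = 1/(-51517 + (-92 + 2*315)) = 1/(-51517 + (-92 + 630)) = 1/(-51517 + 538) = 1/(-50979) = -1/50979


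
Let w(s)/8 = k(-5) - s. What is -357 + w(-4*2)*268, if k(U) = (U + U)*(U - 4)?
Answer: 209755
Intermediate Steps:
k(U) = 2*U*(-4 + U) (k(U) = (2*U)*(-4 + U) = 2*U*(-4 + U))
w(s) = 720 - 8*s (w(s) = 8*(2*(-5)*(-4 - 5) - s) = 8*(2*(-5)*(-9) - s) = 8*(90 - s) = 720 - 8*s)
-357 + w(-4*2)*268 = -357 + (720 - (-32)*2)*268 = -357 + (720 - 8*(-8))*268 = -357 + (720 + 64)*268 = -357 + 784*268 = -357 + 210112 = 209755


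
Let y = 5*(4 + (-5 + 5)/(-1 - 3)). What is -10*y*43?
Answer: -8600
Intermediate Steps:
y = 20 (y = 5*(4 + 0/(-4)) = 5*(4 + 0*(-1/4)) = 5*(4 + 0) = 5*4 = 20)
-10*y*43 = -10*20*43 = -200*43 = -8600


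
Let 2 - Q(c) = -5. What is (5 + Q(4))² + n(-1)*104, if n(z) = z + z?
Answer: -64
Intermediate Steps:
Q(c) = 7 (Q(c) = 2 - 1*(-5) = 2 + 5 = 7)
n(z) = 2*z
(5 + Q(4))² + n(-1)*104 = (5 + 7)² + (2*(-1))*104 = 12² - 2*104 = 144 - 208 = -64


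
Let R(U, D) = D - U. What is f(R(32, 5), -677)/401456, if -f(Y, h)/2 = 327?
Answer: -327/200728 ≈ -0.0016291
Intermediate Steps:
f(Y, h) = -654 (f(Y, h) = -2*327 = -654)
f(R(32, 5), -677)/401456 = -654/401456 = -654*1/401456 = -327/200728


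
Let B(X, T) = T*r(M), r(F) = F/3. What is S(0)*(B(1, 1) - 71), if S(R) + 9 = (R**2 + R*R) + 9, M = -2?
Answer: 0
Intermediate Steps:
S(R) = 2*R**2 (S(R) = -9 + ((R**2 + R*R) + 9) = -9 + ((R**2 + R**2) + 9) = -9 + (2*R**2 + 9) = -9 + (9 + 2*R**2) = 2*R**2)
r(F) = F/3 (r(F) = F*(1/3) = F/3)
B(X, T) = -2*T/3 (B(X, T) = T*((1/3)*(-2)) = T*(-2/3) = -2*T/3)
S(0)*(B(1, 1) - 71) = (2*0**2)*(-2/3*1 - 71) = (2*0)*(-2/3 - 71) = 0*(-215/3) = 0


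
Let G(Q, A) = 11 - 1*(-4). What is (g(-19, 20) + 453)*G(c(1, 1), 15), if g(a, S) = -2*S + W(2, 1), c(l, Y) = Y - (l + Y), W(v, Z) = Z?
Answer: 6210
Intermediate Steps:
c(l, Y) = -l (c(l, Y) = Y - (Y + l) = Y + (-Y - l) = -l)
G(Q, A) = 15 (G(Q, A) = 11 + 4 = 15)
g(a, S) = 1 - 2*S (g(a, S) = -2*S + 1 = 1 - 2*S)
(g(-19, 20) + 453)*G(c(1, 1), 15) = ((1 - 2*20) + 453)*15 = ((1 - 40) + 453)*15 = (-39 + 453)*15 = 414*15 = 6210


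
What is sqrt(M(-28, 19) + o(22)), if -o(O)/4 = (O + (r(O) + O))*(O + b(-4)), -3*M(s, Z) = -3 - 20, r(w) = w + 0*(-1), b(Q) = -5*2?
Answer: I*sqrt(28443)/3 ≈ 56.217*I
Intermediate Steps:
b(Q) = -10
r(w) = w (r(w) = w + 0 = w)
M(s, Z) = 23/3 (M(s, Z) = -(-3 - 20)/3 = -1/3*(-23) = 23/3)
o(O) = -12*O*(-10 + O) (o(O) = -4*(O + (O + O))*(O - 10) = -4*(O + 2*O)*(-10 + O) = -4*3*O*(-10 + O) = -12*O*(-10 + O))
sqrt(M(-28, 19) + o(22)) = sqrt(23/3 + 12*22*(10 - 1*22)) = sqrt(23/3 + 12*22*(10 - 22)) = sqrt(23/3 + 12*22*(-12)) = sqrt(23/3 - 3168) = sqrt(-9481/3) = I*sqrt(28443)/3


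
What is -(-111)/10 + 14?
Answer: 251/10 ≈ 25.100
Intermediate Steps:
-(-111)/10 + 14 = -3*(-37/10) + 14 = 111/10 + 14 = 251/10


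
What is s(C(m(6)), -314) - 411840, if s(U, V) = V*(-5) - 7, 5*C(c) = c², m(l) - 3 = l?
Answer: -410277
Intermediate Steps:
m(l) = 3 + l
C(c) = c²/5
s(U, V) = -7 - 5*V (s(U, V) = -5*V - 7 = -7 - 5*V)
s(C(m(6)), -314) - 411840 = (-7 - 5*(-314)) - 411840 = (-7 + 1570) - 411840 = 1563 - 411840 = -410277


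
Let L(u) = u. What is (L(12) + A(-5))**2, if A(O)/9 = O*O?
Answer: 56169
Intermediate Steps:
A(O) = 9*O**2 (A(O) = 9*(O*O) = 9*O**2)
(L(12) + A(-5))**2 = (12 + 9*(-5)**2)**2 = (12 + 9*25)**2 = (12 + 225)**2 = 237**2 = 56169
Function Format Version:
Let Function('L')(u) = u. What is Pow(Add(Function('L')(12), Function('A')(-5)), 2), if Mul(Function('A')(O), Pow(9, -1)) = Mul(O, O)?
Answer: 56169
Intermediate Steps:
Function('A')(O) = Mul(9, Pow(O, 2)) (Function('A')(O) = Mul(9, Mul(O, O)) = Mul(9, Pow(O, 2)))
Pow(Add(Function('L')(12), Function('A')(-5)), 2) = Pow(Add(12, Mul(9, Pow(-5, 2))), 2) = Pow(Add(12, Mul(9, 25)), 2) = Pow(Add(12, 225), 2) = Pow(237, 2) = 56169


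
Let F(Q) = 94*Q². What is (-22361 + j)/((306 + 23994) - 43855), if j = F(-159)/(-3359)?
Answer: 77487013/65685245 ≈ 1.1797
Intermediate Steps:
j = -2376414/3359 (j = (94*(-159)²)/(-3359) = (94*25281)*(-1/3359) = 2376414*(-1/3359) = -2376414/3359 ≈ -707.48)
(-22361 + j)/((306 + 23994) - 43855) = (-22361 - 2376414/3359)/((306 + 23994) - 43855) = -77487013/(3359*(24300 - 43855)) = -77487013/3359/(-19555) = -77487013/3359*(-1/19555) = 77487013/65685245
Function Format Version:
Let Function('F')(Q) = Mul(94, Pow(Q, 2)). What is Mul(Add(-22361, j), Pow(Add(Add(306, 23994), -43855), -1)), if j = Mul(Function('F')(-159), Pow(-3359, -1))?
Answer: Rational(77487013, 65685245) ≈ 1.1797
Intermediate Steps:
j = Rational(-2376414, 3359) (j = Mul(Mul(94, Pow(-159, 2)), Pow(-3359, -1)) = Mul(Mul(94, 25281), Rational(-1, 3359)) = Mul(2376414, Rational(-1, 3359)) = Rational(-2376414, 3359) ≈ -707.48)
Mul(Add(-22361, j), Pow(Add(Add(306, 23994), -43855), -1)) = Mul(Add(-22361, Rational(-2376414, 3359)), Pow(Add(Add(306, 23994), -43855), -1)) = Mul(Rational(-77487013, 3359), Pow(Add(24300, -43855), -1)) = Mul(Rational(-77487013, 3359), Pow(-19555, -1)) = Mul(Rational(-77487013, 3359), Rational(-1, 19555)) = Rational(77487013, 65685245)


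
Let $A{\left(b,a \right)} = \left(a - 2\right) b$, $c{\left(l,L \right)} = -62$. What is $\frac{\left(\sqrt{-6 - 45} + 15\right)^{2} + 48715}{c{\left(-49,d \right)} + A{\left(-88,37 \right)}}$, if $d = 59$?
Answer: $- \frac{48889}{3142} - \frac{15 i \sqrt{51}}{1571} \approx -15.56 - 0.068187 i$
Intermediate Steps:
$A{\left(b,a \right)} = b \left(-2 + a\right)$ ($A{\left(b,a \right)} = \left(-2 + a\right) b = b \left(-2 + a\right)$)
$\frac{\left(\sqrt{-6 - 45} + 15\right)^{2} + 48715}{c{\left(-49,d \right)} + A{\left(-88,37 \right)}} = \frac{\left(\sqrt{-6 - 45} + 15\right)^{2} + 48715}{-62 - 88 \left(-2 + 37\right)} = \frac{\left(\sqrt{-51} + 15\right)^{2} + 48715}{-62 - 3080} = \frac{\left(i \sqrt{51} + 15\right)^{2} + 48715}{-62 - 3080} = \frac{\left(15 + i \sqrt{51}\right)^{2} + 48715}{-3142} = \left(48715 + \left(15 + i \sqrt{51}\right)^{2}\right) \left(- \frac{1}{3142}\right) = - \frac{48715}{3142} - \frac{\left(15 + i \sqrt{51}\right)^{2}}{3142}$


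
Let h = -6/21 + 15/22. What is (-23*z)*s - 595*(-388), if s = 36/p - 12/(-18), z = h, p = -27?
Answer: 53330063/231 ≈ 2.3087e+5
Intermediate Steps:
h = 61/154 (h = -6*1/21 + 15*(1/22) = -2/7 + 15/22 = 61/154 ≈ 0.39610)
z = 61/154 ≈ 0.39610
s = -2/3 (s = 36/(-27) - 12/(-18) = 36*(-1/27) - 12*(-1/18) = -4/3 + 2/3 = -2/3 ≈ -0.66667)
(-23*z)*s - 595*(-388) = -23*61/154*(-2/3) - 595*(-388) = -1403/154*(-2/3) + 230860 = 1403/231 + 230860 = 53330063/231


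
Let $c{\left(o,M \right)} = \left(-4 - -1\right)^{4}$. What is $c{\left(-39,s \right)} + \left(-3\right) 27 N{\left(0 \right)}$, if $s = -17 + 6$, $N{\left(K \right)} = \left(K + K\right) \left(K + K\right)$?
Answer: $81$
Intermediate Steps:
$N{\left(K \right)} = 4 K^{2}$ ($N{\left(K \right)} = 2 K 2 K = 4 K^{2}$)
$s = -11$
$c{\left(o,M \right)} = 81$ ($c{\left(o,M \right)} = \left(-4 + 1\right)^{4} = \left(-3\right)^{4} = 81$)
$c{\left(-39,s \right)} + \left(-3\right) 27 N{\left(0 \right)} = 81 + \left(-3\right) 27 \cdot 4 \cdot 0^{2} = 81 - 81 \cdot 4 \cdot 0 = 81 - 0 = 81 + 0 = 81$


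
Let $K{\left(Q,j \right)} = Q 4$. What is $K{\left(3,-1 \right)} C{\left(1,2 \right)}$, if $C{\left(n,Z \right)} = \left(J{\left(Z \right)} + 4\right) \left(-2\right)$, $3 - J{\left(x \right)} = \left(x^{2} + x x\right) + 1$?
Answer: $48$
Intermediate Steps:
$K{\left(Q,j \right)} = 4 Q$
$J{\left(x \right)} = 2 - 2 x^{2}$ ($J{\left(x \right)} = 3 - \left(\left(x^{2} + x x\right) + 1\right) = 3 - \left(\left(x^{2} + x^{2}\right) + 1\right) = 3 - \left(2 x^{2} + 1\right) = 3 - \left(1 + 2 x^{2}\right) = 2 - 2 x^{2}$)
$C{\left(n,Z \right)} = -12 + 4 Z^{2}$ ($C{\left(n,Z \right)} = \left(\left(2 - 2 Z^{2}\right) + 4\right) \left(-2\right) = \left(6 - 2 Z^{2}\right) \left(-2\right) = -12 + 4 Z^{2}$)
$K{\left(3,-1 \right)} C{\left(1,2 \right)} = 4 \cdot 3 \left(-12 + 4 \cdot 2^{2}\right) = 12 \left(-12 + 4 \cdot 4\right) = 12 \left(-12 + 16\right) = 12 \cdot 4 = 48$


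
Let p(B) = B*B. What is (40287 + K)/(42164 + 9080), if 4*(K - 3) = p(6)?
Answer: 40299/51244 ≈ 0.78641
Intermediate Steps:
p(B) = B**2
K = 12 (K = 3 + (1/4)*6**2 = 3 + (1/4)*36 = 3 + 9 = 12)
(40287 + K)/(42164 + 9080) = (40287 + 12)/(42164 + 9080) = 40299/51244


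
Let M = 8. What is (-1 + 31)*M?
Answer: 240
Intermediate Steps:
(-1 + 31)*M = (-1 + 31)*8 = 30*8 = 240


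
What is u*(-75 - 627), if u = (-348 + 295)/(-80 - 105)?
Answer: -37206/185 ≈ -201.11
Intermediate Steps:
u = 53/185 (u = -53/(-185) = -53*(-1/185) = 53/185 ≈ 0.28649)
u*(-75 - 627) = 53*(-75 - 627)/185 = (53/185)*(-702) = -37206/185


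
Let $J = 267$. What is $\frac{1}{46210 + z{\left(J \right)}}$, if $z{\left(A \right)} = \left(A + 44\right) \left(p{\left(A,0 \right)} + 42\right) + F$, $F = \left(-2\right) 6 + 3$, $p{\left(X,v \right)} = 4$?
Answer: $\frac{1}{60507} \approx 1.6527 \cdot 10^{-5}$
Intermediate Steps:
$F = -9$ ($F = -12 + 3 = -9$)
$z{\left(A \right)} = 2015 + 46 A$ ($z{\left(A \right)} = \left(A + 44\right) \left(4 + 42\right) - 9 = \left(44 + A\right) 46 - 9 = \left(2024 + 46 A\right) - 9 = 2015 + 46 A$)
$\frac{1}{46210 + z{\left(J \right)}} = \frac{1}{46210 + \left(2015 + 46 \cdot 267\right)} = \frac{1}{46210 + \left(2015 + 12282\right)} = \frac{1}{46210 + 14297} = \frac{1}{60507}$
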